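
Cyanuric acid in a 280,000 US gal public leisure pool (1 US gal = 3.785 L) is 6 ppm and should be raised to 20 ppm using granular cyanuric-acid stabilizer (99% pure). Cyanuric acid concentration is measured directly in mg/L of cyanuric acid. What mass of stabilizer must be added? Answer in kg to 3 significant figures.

Volume: 280,000 US gal × 3.785 L/gal = 1,059,800 L.
CYA to add: (20 − 6) = 14 mg/L × 1,059,800 L = 14,840 g cyanuric acid.
At 99% purity: 14,840 / 0.99 = 14,990 g product.

15.0 kg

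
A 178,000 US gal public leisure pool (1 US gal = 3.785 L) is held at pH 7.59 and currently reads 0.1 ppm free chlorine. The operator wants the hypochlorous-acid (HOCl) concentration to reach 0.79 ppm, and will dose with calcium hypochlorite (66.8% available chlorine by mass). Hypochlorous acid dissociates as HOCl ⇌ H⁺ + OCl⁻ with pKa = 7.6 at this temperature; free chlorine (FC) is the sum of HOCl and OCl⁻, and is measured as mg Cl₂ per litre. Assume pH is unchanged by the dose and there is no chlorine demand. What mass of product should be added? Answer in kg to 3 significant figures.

1.47 kg

Volume: 178,000 US gal × 3.785 L/gal = 673,730 L.
[OCl⁻]/[HOCl] = 10^(pH − pKa) = 10^(7.59 − 7.6) = 0.9772; fraction as HOCl = 1/(1 + 0.9772) = 0.5058.
Free chlorine required for 0.79 ppm HOCl: 0.79 / 0.5058 = 1.562 ppm.
FC to add: 1.562 − 0.1 = 1.462 mg/L as Cl₂.
Cl₂ equivalent: 1.462 mg/L × 673,730 L = 985 g.
Product at 66.8% available Cl: 985 / 0.668 = 1475 g.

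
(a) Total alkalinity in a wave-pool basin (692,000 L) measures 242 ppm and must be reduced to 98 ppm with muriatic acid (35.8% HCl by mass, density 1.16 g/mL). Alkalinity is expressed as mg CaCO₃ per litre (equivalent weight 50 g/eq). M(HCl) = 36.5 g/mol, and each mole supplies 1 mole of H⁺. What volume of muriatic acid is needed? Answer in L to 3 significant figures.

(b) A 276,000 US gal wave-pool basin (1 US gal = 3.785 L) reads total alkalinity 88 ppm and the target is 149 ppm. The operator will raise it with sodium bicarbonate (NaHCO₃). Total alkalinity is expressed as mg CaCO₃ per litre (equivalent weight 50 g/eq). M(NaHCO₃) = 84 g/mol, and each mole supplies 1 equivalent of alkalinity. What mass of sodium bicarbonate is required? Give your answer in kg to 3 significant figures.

(a) Alkalinity to neutralize: (242 − 98) = 144 mg/L as CaCO₃ × 692,000 L = 99,650 g as CaCO₃.
(a) Equivalents of H⁺ required: 99,650 ÷ 50 g/eq = 1993 eq = 1993 mol HCl.
(a) Mass of HCl: 1993 × 36.5 = 72,740 g.
(a) Mass of 35.8% solution: 72,740 / 0.358 = 203,200 g.
(a) Volume: 203,200 g ÷ 1.16 g/mL = 175,200 mL.

(b) Volume: 276,000 US gal × 3.785 L/gal = 1,044,660 L.
(b) Alkalinity to add: (149 − 88) = 61 mg/L as CaCO₃ × 1,044,660 L = 63,720 g as CaCO₃.
(b) Equivalents: 63,720 g ÷ 50 g/eq = 1274 eq.
(b) NaHCO₃ supplies 1 eq per mole → 1274 mol.
(b) Mass: 1274 mol × 84 g/mol = 107,100 g.

(a) 175 L; (b) 107 kg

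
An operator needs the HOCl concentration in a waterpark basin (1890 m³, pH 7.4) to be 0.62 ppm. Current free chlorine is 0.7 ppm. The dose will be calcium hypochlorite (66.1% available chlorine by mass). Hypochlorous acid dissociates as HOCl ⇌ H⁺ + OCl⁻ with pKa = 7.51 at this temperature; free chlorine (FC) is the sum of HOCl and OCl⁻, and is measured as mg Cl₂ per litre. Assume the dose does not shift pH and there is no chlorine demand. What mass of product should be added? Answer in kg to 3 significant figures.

1.15 kg

Volume: 1890 m³ = 1,890,000 L.
[OCl⁻]/[HOCl] = 10^(pH − pKa) = 10^(7.4 − 7.51) = 0.7762; fraction as HOCl = 1/(1 + 0.7762) = 0.563.
Free chlorine required for 0.62 ppm HOCl: 0.62 / 0.563 = 1.101 ppm.
FC to add: 1.101 − 0.7 = 0.4013 mg/L as Cl₂.
Cl₂ equivalent: 0.4013 mg/L × 1,890,000 L = 758.4 g.
Product at 66.1% available Cl: 758.4 / 0.661 = 1147 g.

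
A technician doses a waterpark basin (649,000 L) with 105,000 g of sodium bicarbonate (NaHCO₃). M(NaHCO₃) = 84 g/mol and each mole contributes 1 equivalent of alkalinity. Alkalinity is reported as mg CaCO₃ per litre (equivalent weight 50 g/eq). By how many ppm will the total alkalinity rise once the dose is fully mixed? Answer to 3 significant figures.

96.3 ppm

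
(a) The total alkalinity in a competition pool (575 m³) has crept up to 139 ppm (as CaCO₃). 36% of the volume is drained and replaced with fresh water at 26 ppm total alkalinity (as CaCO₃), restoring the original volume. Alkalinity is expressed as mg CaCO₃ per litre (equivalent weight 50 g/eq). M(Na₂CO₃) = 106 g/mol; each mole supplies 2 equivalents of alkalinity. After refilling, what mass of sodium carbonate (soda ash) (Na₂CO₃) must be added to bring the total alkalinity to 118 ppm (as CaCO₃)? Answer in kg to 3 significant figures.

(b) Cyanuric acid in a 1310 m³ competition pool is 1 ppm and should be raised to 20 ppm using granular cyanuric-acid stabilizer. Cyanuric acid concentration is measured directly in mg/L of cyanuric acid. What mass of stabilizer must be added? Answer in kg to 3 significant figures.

(a) Volume: 575 m³ = 575,000 L.
(a) After draining 36% and refilling: 139 × 0.64 + 26 × 0.36 = 98.32 ppm.
(a) Deficit to target: 118 − 98.32 = 19.68 mg/L.
(a) As CaCO₃: 19.68 mg/L × 575,000 L = 11,320 g; ÷ 50 g/eq ÷ 2 = 113.2 mol Na₂CO₃.
(a) Mass: 113.2 × 106 = 11,990 g.

(b) Volume: 1310 m³ = 1,310,000 L.
(b) CYA to add: (20 − 1) = 19 mg/L × 1,310,000 L = 24,890 g cyanuric acid.

(a) 12.0 kg; (b) 24.9 kg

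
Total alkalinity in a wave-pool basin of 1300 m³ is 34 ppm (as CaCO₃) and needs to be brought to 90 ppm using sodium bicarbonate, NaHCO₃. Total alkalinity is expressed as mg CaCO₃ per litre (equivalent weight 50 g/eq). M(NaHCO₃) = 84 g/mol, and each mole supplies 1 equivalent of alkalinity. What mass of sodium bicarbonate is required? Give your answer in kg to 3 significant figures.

122 kg

Volume: 1300 m³ = 1,300,000 L.
Alkalinity to add: (90 − 34) = 56 mg/L as CaCO₃ × 1,300,000 L = 72,800 g as CaCO₃.
Equivalents: 72,800 g ÷ 50 g/eq = 1456 eq.
NaHCO₃ supplies 1 eq per mole → 1456 mol.
Mass: 1456 mol × 84 g/mol = 122,300 g.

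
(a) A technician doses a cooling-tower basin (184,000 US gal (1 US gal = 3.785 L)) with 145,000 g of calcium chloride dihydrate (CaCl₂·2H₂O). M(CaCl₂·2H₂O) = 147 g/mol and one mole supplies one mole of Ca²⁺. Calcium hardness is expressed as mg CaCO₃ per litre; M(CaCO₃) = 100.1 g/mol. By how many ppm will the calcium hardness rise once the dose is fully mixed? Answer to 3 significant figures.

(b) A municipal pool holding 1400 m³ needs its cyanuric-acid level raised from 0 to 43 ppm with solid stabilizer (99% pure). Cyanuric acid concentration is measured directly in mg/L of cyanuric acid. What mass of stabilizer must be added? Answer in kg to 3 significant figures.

(a) Volume: 184,000 US gal × 3.785 L/gal = 696,440 L.
(a) Moles of Ca²⁺: 145,000 g ÷ 147 g/mol = 986.4 mol.
(a) As CaCO₃: 986.4 mol × 100.1 g/mol = 98,740 g.
(a) Rise: 98,740 g / 696,440 L × 1000 = 141.8 mg/L.

(b) Volume: 1400 m³ = 1,400,000 L.
(b) CYA to add: (43 − 0) = 43 mg/L × 1,400,000 L = 60,200 g cyanuric acid.
(b) At 99% purity: 60,200 / 0.99 = 60,810 g product.

(a) 142 ppm; (b) 60.8 kg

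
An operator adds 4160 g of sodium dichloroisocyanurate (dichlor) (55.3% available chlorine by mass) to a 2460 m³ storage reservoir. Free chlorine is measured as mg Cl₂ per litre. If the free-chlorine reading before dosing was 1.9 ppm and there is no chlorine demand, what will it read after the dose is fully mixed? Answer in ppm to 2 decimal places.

2.84 ppm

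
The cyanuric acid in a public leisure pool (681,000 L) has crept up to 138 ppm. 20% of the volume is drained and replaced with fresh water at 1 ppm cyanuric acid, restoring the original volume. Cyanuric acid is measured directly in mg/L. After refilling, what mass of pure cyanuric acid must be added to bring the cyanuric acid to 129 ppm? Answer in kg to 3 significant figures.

12.5 kg

After draining 20% and refilling: 138 × 0.80 + 1 × 0.20 = 110.6 ppm.
Deficit to target: 129 − 110.6 = 18.4 mg/L.
Mass: 18.4 mg/L × 681,000 L = 12,530 g cyanuric acid.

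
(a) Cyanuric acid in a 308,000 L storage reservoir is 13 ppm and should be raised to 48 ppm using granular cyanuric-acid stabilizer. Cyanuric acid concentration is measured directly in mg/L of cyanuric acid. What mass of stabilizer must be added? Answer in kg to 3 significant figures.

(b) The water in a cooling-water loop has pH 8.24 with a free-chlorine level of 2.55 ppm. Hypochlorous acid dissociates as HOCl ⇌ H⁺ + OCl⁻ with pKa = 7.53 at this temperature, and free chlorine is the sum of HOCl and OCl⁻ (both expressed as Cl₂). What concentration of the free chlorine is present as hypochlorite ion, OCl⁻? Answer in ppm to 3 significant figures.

(a) 10.8 kg; (b) 2.13 ppm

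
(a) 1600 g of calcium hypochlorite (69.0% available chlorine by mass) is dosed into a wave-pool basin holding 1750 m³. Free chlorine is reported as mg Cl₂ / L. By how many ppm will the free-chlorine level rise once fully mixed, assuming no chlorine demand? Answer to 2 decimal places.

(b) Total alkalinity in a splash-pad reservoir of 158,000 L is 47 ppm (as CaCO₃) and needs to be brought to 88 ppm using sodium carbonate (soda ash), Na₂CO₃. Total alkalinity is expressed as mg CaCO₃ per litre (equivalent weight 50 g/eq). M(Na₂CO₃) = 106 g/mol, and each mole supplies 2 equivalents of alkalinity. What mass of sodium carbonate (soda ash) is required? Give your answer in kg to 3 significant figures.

(a) Volume: 1750 m³ = 1,750,000 L.
(a) Available chlorine delivered: 1600 g × 0.69 = 1104 g as Cl₂.
(a) Concentration rise: 1104 g / 1,750,000 L = 0.6309 mg/L = 0.63 ppm.

(b) Alkalinity to add: (88 − 47) = 41 mg/L as CaCO₃ × 158,000 L = 6478 g as CaCO₃.
(b) Equivalents: 6478 g ÷ 50 g/eq = 129.6 eq.
(b) Each mole of Na₂CO₃ supplies 2 eq, so 129.6 / 2 = 64.78 mol.
(b) Mass: 64.78 mol × 106 g/mol = 6867 g.

(a) 0.63 ppm; (b) 6.87 kg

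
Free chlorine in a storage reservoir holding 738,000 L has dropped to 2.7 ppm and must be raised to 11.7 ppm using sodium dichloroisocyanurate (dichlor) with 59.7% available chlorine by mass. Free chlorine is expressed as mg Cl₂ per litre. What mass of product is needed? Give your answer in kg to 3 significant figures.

Chlorine deficit: 11.7 − 2.7 = 9 ppm = 9 mg/L as Cl₂.
Cl₂ equivalent needed: 9 mg/L × 738,000 L = 6,642,000 mg = 6642 g.
Product at 59.7% available chlorine: 6642 / 0.597 = 11,130 g.

11.1 kg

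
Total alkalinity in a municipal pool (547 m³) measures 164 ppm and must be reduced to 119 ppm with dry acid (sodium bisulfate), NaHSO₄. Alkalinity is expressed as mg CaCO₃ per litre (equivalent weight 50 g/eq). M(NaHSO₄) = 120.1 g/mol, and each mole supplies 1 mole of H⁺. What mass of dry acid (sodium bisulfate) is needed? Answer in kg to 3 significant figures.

59.1 kg

Volume: 547 m³ = 547,000 L.
Alkalinity to neutralize: (164 − 119) = 45 mg/L as CaCO₃ × 547,000 L = 24,620 g as CaCO₃.
Equivalents of H⁺ required: 24,620 ÷ 50 g/eq = 492.3 eq = 492.3 mol NaHSO₄.
Mass of NaHSO₄: 492.3 × 120.1 = 59,130 g.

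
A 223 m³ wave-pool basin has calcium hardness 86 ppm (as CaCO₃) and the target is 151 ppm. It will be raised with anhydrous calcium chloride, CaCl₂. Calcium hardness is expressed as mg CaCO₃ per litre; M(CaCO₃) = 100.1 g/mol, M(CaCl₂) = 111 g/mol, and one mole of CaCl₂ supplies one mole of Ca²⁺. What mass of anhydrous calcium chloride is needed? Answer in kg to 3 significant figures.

16.1 kg

Volume: 223 m³ = 223,000 L.
Hardness to add: (151 − 86) = 65 mg/L as CaCO₃ × 223,000 L = 14,500 g as CaCO₃.
Moles of Ca²⁺ (1 mol Ca²⁺ ≡ 1 mol CaCO₃): 14,500 / 100.1 g/mol = 144.8 mol.
Mass of CaCl₂: 144.8 × 111 = 16,070 g.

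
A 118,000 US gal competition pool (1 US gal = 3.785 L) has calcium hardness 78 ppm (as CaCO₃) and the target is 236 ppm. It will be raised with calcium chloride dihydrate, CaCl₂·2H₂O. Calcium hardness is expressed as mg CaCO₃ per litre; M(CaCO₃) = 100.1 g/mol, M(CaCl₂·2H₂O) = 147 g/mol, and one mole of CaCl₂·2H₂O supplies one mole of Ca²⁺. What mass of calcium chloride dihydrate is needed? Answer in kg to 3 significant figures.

Volume: 118,000 US gal × 3.785 L/gal = 446,630 L.
Hardness to add: (236 − 78) = 158 mg/L as CaCO₃ × 446,630 L = 70,570 g as CaCO₃.
Moles of Ca²⁺ (1 mol Ca²⁺ ≡ 1 mol CaCO₃): 70,570 / 100.1 g/mol = 705 mol.
Mass of CaCl₂·2H₂O: 705 × 147 = 103,600 g.

104 kg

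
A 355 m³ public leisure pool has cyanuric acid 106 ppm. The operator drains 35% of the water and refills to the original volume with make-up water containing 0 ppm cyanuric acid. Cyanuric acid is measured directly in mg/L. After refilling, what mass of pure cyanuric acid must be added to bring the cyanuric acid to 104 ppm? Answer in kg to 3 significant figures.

12.5 kg

Volume: 355 m³ = 355,000 L.
After draining 35% and refilling: 106 × 0.65 + 0 × 0.35 = 68.9 ppm.
Deficit to target: 104 − 68.9 = 35.1 mg/L.
Mass: 35.1 mg/L × 355,000 L = 12,460 g cyanuric acid.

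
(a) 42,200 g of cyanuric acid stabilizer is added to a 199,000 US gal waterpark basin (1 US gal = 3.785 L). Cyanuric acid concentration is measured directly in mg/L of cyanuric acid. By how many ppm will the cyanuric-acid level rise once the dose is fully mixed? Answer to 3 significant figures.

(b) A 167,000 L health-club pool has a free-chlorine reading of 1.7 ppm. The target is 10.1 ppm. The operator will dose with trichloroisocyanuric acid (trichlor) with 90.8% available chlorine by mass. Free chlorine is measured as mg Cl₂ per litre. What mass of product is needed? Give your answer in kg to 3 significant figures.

(a) 56.0 ppm; (b) 1.54 kg

(a) Volume: 199,000 US gal × 3.785 L/gal = 753,215 L.
(a) Rise: 42,200 g / 753,215 L × 1000 = 56.03 mg/L.

(b) Chlorine deficit: 10.1 − 1.7 = 8.4 ppm = 8.4 mg/L as Cl₂.
(b) Cl₂ equivalent needed: 8.4 mg/L × 167,000 L = 1,403,000 mg = 1403 g.
(b) Product at 90.8% available chlorine: 1403 / 0.908 = 1545 g.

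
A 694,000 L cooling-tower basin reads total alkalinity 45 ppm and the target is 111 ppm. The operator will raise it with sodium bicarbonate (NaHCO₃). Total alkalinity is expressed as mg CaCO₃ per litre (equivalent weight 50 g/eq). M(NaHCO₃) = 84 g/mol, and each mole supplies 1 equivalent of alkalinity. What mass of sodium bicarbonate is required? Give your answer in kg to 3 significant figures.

Alkalinity to add: (111 − 45) = 66 mg/L as CaCO₃ × 694,000 L = 45,800 g as CaCO₃.
Equivalents: 45,800 g ÷ 50 g/eq = 916.1 eq.
NaHCO₃ supplies 1 eq per mole → 916.1 mol.
Mass: 916.1 mol × 84 g/mol = 76,950 g.

77.0 kg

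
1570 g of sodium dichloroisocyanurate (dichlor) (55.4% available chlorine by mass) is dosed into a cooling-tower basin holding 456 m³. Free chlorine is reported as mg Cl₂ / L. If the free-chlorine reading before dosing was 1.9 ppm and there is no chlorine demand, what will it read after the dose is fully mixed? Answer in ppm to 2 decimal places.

3.81 ppm

Volume: 456 m³ = 456,000 L.
Available chlorine delivered: 1570 g × 0.554 = 869.8 g as Cl₂.
Concentration rise: 869.8 g / 456,000 L = 1.907 mg/L = 1.91 ppm.
Final FC: 1.9 + 1.91 = 3.81 ppm.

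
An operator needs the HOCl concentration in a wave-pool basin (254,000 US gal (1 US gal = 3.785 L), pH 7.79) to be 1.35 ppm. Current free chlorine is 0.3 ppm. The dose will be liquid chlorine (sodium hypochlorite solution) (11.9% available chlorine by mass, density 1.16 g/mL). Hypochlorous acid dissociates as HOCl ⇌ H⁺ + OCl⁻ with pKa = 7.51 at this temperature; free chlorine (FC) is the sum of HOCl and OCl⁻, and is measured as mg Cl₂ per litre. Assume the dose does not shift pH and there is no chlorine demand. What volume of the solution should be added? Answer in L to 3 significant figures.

25.2 L

Volume: 254,000 US gal × 3.785 L/gal = 961,390 L.
[OCl⁻]/[HOCl] = 10^(pH − pKa) = 10^(7.79 − 7.51) = 1.905; fraction as HOCl = 1/(1 + 1.905) = 0.3442.
Free chlorine required for 1.35 ppm HOCl: 1.35 / 0.3442 = 3.922 ppm.
FC to add: 3.922 − 0.3 = 3.622 mg/L as Cl₂.
Cl₂ equivalent: 3.622 mg/L × 961,390 L = 3483 g.
Product at 11.9% available Cl: 3483 / 0.119 = 29,260 g.
Volume: 29,260 g ÷ 1.16 g/mL = 25,230 mL.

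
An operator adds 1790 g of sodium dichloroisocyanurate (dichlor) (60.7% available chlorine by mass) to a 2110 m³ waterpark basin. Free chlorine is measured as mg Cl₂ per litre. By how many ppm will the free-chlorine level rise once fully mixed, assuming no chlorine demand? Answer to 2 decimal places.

Volume: 2110 m³ = 2,110,000 L.
Available chlorine delivered: 1790 g × 0.607 = 1087 g as Cl₂.
Concentration rise: 1087 g / 2,110,000 L = 0.5149 mg/L = 0.51 ppm.

0.51 ppm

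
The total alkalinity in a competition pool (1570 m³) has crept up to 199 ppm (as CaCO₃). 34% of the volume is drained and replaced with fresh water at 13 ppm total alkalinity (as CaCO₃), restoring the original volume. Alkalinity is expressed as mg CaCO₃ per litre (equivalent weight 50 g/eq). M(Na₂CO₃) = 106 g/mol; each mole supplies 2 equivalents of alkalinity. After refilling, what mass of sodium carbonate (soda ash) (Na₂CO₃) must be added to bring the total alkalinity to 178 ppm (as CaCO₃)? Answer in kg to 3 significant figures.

70.3 kg

Volume: 1570 m³ = 1,570,000 L.
After draining 34% and refilling: 199 × 0.66 + 13 × 0.34 = 135.76 ppm.
Deficit to target: 178 − 135.76 = 42.24 mg/L.
As CaCO₃: 42.24 mg/L × 1,570,000 L = 66,320 g; ÷ 50 g/eq ÷ 2 = 663.2 mol Na₂CO₃.
Mass: 663.2 × 106 = 70,300 g.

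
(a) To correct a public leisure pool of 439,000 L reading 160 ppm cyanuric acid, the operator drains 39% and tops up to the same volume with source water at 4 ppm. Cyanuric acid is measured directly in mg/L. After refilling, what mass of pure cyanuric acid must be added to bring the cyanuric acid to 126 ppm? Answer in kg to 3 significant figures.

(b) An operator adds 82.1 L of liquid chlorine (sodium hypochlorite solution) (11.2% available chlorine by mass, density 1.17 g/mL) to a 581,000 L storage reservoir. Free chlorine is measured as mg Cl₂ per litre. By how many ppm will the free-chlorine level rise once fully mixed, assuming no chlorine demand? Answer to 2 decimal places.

(a) After draining 39% and refilling: 160 × 0.61 + 4 × 0.39 = 99.16 ppm.
(a) Deficit to target: 126 − 99.16 = 26.84 mg/L.
(a) Mass: 26.84 mg/L × 439,000 L = 11,780 g cyanuric acid.

(b) Mass of solution: 82.1 L × 1000 mL/L × 1.17 g/mL = 96,060 g.
(b) Available chlorine delivered: 96,060 g × 0.112 = 10,760 g as Cl₂.
(b) Concentration rise: 10,760 g / 581,000 L = 18.52 mg/L = 18.52 ppm.

(a) 11.8 kg; (b) 18.52 ppm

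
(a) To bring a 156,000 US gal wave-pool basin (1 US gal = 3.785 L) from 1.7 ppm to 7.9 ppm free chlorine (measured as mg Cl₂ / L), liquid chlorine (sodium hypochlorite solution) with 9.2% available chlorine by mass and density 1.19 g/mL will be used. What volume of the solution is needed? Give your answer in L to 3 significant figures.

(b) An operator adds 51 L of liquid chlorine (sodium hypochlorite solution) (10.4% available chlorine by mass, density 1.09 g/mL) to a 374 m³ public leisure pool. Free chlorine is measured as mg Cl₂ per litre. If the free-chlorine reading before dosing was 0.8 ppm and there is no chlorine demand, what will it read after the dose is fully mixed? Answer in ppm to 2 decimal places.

(a) Volume: 156,000 US gal × 3.785 L/gal = 590,460 L.
(a) Chlorine deficit: 7.9 − 1.7 = 6.2 ppm = 6.2 mg/L as Cl₂.
(a) Cl₂ equivalent needed: 6.2 mg/L × 590,460 L = 3,661,000 mg = 3661 g.
(a) Product at 9.2% available chlorine: 3661 / 0.092 = 39,790 g.
(a) Volume at density 1.19 g/mL: 39,790 g ÷ 1.19 g/mL = 33,440 mL.

(b) Volume: 374 m³ = 374,000 L.
(b) Mass of solution: 51 L × 1000 mL/L × 1.09 g/mL = 55,590 g.
(b) Available chlorine delivered: 55,590 g × 0.104 = 5781 g as Cl₂.
(b) Concentration rise: 5781 g / 374,000 L = 15.46 mg/L = 15.46 ppm.
(b) Final FC: 0.8 + 15.46 = 16.26 ppm.

(a) 33.4 L; (b) 16.26 ppm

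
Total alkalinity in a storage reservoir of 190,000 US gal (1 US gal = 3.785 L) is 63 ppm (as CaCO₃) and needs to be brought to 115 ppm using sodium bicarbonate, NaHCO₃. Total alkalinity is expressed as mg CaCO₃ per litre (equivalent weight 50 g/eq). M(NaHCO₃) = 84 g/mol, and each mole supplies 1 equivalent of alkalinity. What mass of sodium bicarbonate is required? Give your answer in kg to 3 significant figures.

62.8 kg

Volume: 190,000 US gal × 3.785 L/gal = 719,150 L.
Alkalinity to add: (115 − 63) = 52 mg/L as CaCO₃ × 719,150 L = 37,400 g as CaCO₃.
Equivalents: 37,400 g ÷ 50 g/eq = 747.9 eq.
NaHCO₃ supplies 1 eq per mole → 747.9 mol.
Mass: 747.9 mol × 84 g/mol = 62,820 g.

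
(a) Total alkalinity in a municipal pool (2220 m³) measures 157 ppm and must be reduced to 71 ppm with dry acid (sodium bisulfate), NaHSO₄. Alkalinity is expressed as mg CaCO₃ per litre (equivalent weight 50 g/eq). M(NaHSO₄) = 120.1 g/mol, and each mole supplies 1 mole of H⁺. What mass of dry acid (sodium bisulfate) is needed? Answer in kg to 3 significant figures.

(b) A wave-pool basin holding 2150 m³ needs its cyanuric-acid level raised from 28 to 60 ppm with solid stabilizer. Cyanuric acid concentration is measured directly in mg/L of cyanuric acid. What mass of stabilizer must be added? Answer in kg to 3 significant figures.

(a) 459 kg; (b) 68.8 kg

(a) Volume: 2220 m³ = 2,220,000 L.
(a) Alkalinity to neutralize: (157 − 71) = 86 mg/L as CaCO₃ × 2,220,000 L = 190,900 g as CaCO₃.
(a) Equivalents of H⁺ required: 190,900 ÷ 50 g/eq = 3818 eq = 3818 mol NaHSO₄.
(a) Mass of NaHSO₄: 3818 × 120.1 = 458,600 g.

(b) Volume: 2150 m³ = 2,150,000 L.
(b) CYA to add: (60 − 28) = 32 mg/L × 2,150,000 L = 68,800 g cyanuric acid.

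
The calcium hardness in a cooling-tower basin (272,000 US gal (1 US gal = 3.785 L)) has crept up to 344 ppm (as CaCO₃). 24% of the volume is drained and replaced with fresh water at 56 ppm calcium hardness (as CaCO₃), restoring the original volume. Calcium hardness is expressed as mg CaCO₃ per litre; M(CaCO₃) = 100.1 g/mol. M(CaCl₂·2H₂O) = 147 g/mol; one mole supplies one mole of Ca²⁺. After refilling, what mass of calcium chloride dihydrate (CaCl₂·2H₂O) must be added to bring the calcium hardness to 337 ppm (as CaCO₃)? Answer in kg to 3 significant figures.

Volume: 272,000 US gal × 3.785 L/gal = 1,029,520 L.
After draining 24% and refilling: 344 × 0.76 + 56 × 0.24 = 274.88 ppm.
Deficit to target: 337 − 274.88 = 62.12 mg/L.
As CaCO₃: 62.12 mg/L × 1,029,520 L = 63,950 g; ÷ 100.1 = 638.9 mol Ca²⁺.
Mass: 638.9 × 147 = 93,920 g.

93.9 kg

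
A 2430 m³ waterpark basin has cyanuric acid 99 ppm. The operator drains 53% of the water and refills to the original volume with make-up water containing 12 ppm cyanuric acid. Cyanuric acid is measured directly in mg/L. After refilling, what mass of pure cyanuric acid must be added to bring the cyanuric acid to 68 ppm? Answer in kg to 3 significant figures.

Volume: 2430 m³ = 2,430,000 L.
After draining 53% and refilling: 99 × 0.47 + 12 × 0.53 = 52.89 ppm.
Deficit to target: 68 − 52.89 = 15.11 mg/L.
Mass: 15.11 mg/L × 2,430,000 L = 36,720 g cyanuric acid.

36.7 kg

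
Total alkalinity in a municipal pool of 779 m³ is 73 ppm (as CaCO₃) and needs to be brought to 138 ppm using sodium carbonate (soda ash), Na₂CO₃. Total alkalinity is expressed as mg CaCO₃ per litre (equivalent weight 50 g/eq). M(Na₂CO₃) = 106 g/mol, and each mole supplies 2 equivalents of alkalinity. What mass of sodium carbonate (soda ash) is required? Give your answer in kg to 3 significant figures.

53.7 kg

Volume: 779 m³ = 779,000 L.
Alkalinity to add: (138 − 73) = 65 mg/L as CaCO₃ × 779,000 L = 50,640 g as CaCO₃.
Equivalents: 50,640 g ÷ 50 g/eq = 1013 eq.
Each mole of Na₂CO₃ supplies 2 eq, so 1013 / 2 = 506.4 mol.
Mass: 506.4 mol × 106 g/mol = 53,670 g.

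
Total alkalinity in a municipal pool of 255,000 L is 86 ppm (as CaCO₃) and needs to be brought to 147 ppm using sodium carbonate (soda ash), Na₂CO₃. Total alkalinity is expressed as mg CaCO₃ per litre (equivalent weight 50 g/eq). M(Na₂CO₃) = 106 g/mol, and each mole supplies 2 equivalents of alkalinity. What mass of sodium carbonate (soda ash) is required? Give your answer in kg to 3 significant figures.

16.5 kg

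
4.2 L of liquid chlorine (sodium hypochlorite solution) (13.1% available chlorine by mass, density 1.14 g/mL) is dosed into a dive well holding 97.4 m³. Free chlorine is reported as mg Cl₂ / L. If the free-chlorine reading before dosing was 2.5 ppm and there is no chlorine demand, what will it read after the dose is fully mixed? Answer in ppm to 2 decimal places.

8.94 ppm

Volume: 97.4 m³ = 97,400 L.
Mass of solution: 4.2 L × 1000 mL/L × 1.14 g/mL = 4788 g.
Available chlorine delivered: 4788 g × 0.131 = 627.2 g as Cl₂.
Concentration rise: 627.2 g / 97,400 L = 6.44 mg/L = 6.44 ppm.
Final FC: 2.5 + 6.44 = 8.94 ppm.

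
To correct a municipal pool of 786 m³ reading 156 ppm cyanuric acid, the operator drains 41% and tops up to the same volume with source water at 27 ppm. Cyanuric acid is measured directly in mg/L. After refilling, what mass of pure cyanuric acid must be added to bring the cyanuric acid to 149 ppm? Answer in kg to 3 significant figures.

36.1 kg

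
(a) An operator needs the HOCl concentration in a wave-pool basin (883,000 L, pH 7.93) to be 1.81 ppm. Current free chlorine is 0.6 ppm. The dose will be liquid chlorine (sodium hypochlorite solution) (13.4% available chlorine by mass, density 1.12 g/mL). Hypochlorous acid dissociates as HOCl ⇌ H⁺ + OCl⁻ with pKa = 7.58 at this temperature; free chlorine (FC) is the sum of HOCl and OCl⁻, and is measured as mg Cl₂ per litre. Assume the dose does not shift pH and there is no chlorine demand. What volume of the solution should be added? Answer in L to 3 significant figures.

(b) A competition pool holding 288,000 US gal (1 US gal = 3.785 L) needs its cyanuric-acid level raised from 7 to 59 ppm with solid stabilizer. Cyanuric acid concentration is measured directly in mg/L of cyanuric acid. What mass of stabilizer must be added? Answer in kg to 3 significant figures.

(a) [OCl⁻]/[HOCl] = 10^(pH − pKa) = 10^(7.93 − 7.58) = 2.239; fraction as HOCl = 1/(1 + 2.239) = 0.3088.
(a) Free chlorine required for 1.81 ppm HOCl: 1.81 / 0.3088 = 5.862 ppm.
(a) FC to add: 5.862 − 0.6 = 5.262 mg/L as Cl₂.
(a) Cl₂ equivalent: 5.262 mg/L × 883,000 L = 4646 g.
(a) Product at 13.4% available Cl: 4646 / 0.134 = 34,670 g.
(a) Volume: 34,670 g ÷ 1.12 g/mL = 30,960 mL.

(b) Volume: 288,000 US gal × 3.785 L/gal = 1,090,080 L.
(b) CYA to add: (59 − 7) = 52 mg/L × 1,090,080 L = 56,680 g cyanuric acid.

(a) 31.0 L; (b) 56.7 kg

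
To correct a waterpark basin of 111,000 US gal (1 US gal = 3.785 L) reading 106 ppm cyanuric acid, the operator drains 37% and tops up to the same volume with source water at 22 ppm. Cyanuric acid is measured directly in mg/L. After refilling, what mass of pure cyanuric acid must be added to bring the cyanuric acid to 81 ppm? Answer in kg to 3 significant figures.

2.55 kg

Volume: 111,000 US gal × 3.785 L/gal = 420,135 L.
After draining 37% and refilling: 106 × 0.63 + 22 × 0.37 = 74.92 ppm.
Deficit to target: 81 − 74.92 = 6.08 mg/L.
Mass: 6.08 mg/L × 420,135 L = 2554 g cyanuric acid.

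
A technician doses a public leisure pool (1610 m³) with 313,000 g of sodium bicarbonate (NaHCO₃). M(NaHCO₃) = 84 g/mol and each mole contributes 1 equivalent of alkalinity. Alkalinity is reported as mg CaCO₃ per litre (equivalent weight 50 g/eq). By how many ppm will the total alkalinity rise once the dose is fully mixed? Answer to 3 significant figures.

116 ppm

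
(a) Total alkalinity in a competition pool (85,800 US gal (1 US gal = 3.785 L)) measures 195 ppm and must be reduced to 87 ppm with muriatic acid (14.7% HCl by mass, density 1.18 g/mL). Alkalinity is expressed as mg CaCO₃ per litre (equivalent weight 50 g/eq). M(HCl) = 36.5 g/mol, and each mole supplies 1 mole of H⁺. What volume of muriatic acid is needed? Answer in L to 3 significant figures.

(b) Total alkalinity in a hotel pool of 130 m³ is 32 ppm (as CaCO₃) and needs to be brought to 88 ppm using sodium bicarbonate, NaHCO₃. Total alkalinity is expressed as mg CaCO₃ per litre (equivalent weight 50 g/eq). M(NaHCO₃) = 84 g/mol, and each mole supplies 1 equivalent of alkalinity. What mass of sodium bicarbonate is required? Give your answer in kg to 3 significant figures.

(a) 148 L; (b) 12.2 kg

(a) Volume: 85,800 US gal × 3.785 L/gal = 324,753 L.
(a) Alkalinity to neutralize: (195 − 87) = 108 mg/L as CaCO₃ × 324,753 L = 35,070 g as CaCO₃.
(a) Equivalents of H⁺ required: 35,070 ÷ 50 g/eq = 701.5 eq = 701.5 mol HCl.
(a) Mass of HCl: 701.5 × 36.5 = 25,600 g.
(a) Mass of 14.7% solution: 25,600 / 0.147 = 174,200 g.
(a) Volume: 174,200 g ÷ 1.18 g/mL = 147,600 mL.

(b) Volume: 130 m³ = 130,000 L.
(b) Alkalinity to add: (88 − 32) = 56 mg/L as CaCO₃ × 130,000 L = 7280 g as CaCO₃.
(b) Equivalents: 7280 g ÷ 50 g/eq = 145.6 eq.
(b) NaHCO₃ supplies 1 eq per mole → 145.6 mol.
(b) Mass: 145.6 mol × 84 g/mol = 12,230 g.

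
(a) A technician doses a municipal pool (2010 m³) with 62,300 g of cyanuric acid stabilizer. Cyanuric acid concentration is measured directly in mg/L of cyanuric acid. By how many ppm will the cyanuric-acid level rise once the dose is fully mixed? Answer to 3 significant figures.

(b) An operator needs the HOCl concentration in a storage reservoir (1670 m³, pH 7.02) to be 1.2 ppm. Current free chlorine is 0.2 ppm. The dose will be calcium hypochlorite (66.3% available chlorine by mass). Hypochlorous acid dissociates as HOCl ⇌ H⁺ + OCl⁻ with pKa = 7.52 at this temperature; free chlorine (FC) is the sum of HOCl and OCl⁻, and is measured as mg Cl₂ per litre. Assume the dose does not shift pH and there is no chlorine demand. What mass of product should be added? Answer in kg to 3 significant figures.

(a) 31.0 ppm; (b) 3.47 kg

(a) Volume: 2010 m³ = 2,010,000 L.
(a) Rise: 62,300 g / 2,010,000 L × 1000 = 31 mg/L.

(b) Volume: 1670 m³ = 1,670,000 L.
(b) [OCl⁻]/[HOCl] = 10^(pH − pKa) = 10^(7.02 − 7.52) = 0.3162; fraction as HOCl = 1/(1 + 0.3162) = 0.7597.
(b) Free chlorine required for 1.2 ppm HOCl: 1.2 / 0.7597 = 1.579 ppm.
(b) FC to add: 1.579 − 0.2 = 1.379 mg/L as Cl₂.
(b) Cl₂ equivalent: 1.379 mg/L × 1,670,000 L = 2304 g.
(b) Product at 66.3% available Cl: 2304 / 0.663 = 3475 g.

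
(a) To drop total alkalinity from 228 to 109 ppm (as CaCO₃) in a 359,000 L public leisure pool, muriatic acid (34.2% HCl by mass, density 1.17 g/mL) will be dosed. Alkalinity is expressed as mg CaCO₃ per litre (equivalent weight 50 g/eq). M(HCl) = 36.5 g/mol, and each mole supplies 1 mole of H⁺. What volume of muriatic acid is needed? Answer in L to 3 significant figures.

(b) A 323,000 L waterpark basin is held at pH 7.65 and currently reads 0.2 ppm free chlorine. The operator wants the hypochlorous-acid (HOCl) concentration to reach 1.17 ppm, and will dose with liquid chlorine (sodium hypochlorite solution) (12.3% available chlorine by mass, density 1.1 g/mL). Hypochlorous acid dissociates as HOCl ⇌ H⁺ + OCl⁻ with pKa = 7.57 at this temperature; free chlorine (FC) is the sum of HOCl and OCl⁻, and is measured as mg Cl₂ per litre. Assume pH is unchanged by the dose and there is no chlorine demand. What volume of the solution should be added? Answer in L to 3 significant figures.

(a) Alkalinity to neutralize: (228 − 109) = 119 mg/L as CaCO₃ × 359,000 L = 42,720 g as CaCO₃.
(a) Equivalents of H⁺ required: 42,720 ÷ 50 g/eq = 854.4 eq = 854.4 mol HCl.
(a) Mass of HCl: 854.4 × 36.5 = 31,190 g.
(a) Mass of 34.2% solution: 31,190 / 0.342 = 91,190 g.
(a) Volume: 91,190 g ÷ 1.17 g/mL = 77,940 mL.

(b) [OCl⁻]/[HOCl] = 10^(pH − pKa) = 10^(7.65 − 7.57) = 1.202; fraction as HOCl = 1/(1 + 1.202) = 0.4541.
(b) Free chlorine required for 1.17 ppm HOCl: 1.17 / 0.4541 = 2.577 ppm.
(b) FC to add: 2.577 − 0.2 = 2.377 mg/L as Cl₂.
(b) Cl₂ equivalent: 2.377 mg/L × 323,000 L = 767.7 g.
(b) Product at 12.3% available Cl: 767.7 / 0.123 = 6241 g.
(b) Volume: 6241 g ÷ 1.1 g/mL = 5674 mL.

(a) 77.9 L; (b) 5.67 L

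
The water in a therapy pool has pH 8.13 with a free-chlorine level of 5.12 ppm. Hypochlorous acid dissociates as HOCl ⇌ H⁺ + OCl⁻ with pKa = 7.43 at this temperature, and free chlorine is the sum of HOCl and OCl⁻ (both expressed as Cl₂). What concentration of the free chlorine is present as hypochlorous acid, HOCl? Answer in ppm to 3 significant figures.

[OCl⁻]/[HOCl] = 10^(pH − pKa) = 10^(8.13 − 7.43) = 10^0.70 = 5.012.
Fraction as HOCl = 1 / (1 + 5.012) = 0.1663.
HOCl = 0.1663 × 5.12 ppm = 0.8516 ppm.

0.852 ppm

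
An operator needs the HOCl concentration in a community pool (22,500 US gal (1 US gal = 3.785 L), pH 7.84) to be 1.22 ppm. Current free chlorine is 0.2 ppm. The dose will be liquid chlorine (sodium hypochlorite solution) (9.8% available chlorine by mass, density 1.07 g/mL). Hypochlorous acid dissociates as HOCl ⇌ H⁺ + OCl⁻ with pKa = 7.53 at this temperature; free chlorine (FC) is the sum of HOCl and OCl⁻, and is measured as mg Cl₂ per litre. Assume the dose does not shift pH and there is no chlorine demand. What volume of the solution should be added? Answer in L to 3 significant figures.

2.85 L

Volume: 22,500 US gal × 3.785 L/gal = 85,162 L.
[OCl⁻]/[HOCl] = 10^(pH − pKa) = 10^(7.84 − 7.53) = 2.042; fraction as HOCl = 1/(1 + 2.042) = 0.3288.
Free chlorine required for 1.22 ppm HOCl: 1.22 / 0.3288 = 3.711 ppm.
FC to add: 3.711 − 0.2 = 3.511 mg/L as Cl₂.
Cl₂ equivalent: 3.511 mg/L × 85,162 L = 299 g.
Product at 9.8% available Cl: 299 / 0.098 = 3051 g.
Volume: 3051 g ÷ 1.07 g/mL = 2851 mL.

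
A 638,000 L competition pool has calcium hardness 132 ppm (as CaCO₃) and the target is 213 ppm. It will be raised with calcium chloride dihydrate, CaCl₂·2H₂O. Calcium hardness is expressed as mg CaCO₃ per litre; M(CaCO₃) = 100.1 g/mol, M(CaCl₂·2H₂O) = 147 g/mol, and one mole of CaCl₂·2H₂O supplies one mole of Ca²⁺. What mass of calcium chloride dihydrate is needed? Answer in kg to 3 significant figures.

Hardness to add: (213 − 132) = 81 mg/L as CaCO₃ × 638,000 L = 51,680 g as CaCO₃.
Moles of Ca²⁺ (1 mol Ca²⁺ ≡ 1 mol CaCO₃): 51,680 / 100.1 g/mol = 516.3 mol.
Mass of CaCl₂·2H₂O: 516.3 × 147 = 75,890 g.

75.9 kg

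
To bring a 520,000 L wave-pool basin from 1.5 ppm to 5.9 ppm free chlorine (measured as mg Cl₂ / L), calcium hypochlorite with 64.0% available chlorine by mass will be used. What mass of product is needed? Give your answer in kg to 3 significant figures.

Chlorine deficit: 5.9 − 1.5 = 4.4 ppm = 4.4 mg/L as Cl₂.
Cl₂ equivalent needed: 4.4 mg/L × 520,000 L = 2,288,000 mg = 2288 g.
Product at 64.0% available chlorine: 2288 / 0.64 = 3575 g.

3.58 kg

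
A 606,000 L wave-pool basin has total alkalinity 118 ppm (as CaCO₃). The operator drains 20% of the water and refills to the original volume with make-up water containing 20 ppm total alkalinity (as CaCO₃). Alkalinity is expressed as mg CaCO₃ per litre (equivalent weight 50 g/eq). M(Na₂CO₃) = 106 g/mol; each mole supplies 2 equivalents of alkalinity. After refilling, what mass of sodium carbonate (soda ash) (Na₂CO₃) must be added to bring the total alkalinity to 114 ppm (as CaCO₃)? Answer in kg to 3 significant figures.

After draining 20% and refilling: 118 × 0.80 + 20 × 0.20 = 98.4 ppm.
Deficit to target: 114 − 98.4 = 15.6 mg/L.
As CaCO₃: 15.6 mg/L × 606,000 L = 9454 g; ÷ 50 g/eq ÷ 2 = 94.54 mol Na₂CO₃.
Mass: 94.54 × 106 = 10,020 g.

10.0 kg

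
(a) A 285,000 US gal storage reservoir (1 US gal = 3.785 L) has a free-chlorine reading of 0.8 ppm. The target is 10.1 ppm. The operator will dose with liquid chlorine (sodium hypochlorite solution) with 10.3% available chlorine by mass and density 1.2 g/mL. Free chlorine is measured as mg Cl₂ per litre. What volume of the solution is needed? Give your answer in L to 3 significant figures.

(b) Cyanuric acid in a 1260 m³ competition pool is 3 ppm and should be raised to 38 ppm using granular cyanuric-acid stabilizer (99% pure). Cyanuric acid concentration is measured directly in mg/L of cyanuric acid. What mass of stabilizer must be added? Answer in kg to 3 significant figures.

(a) Volume: 285,000 US gal × 3.785 L/gal = 1,078,725 L.
(a) Chlorine deficit: 10.1 − 0.8 = 9.3 ppm = 9.3 mg/L as Cl₂.
(a) Cl₂ equivalent needed: 9.3 mg/L × 1,078,725 L = 10,030,000 mg = 10,030 g.
(a) Product at 10.3% available chlorine: 10,030 / 0.103 = 97,400 g.
(a) Volume at density 1.2 g/mL: 97,400 g ÷ 1.2 g/mL = 81,170 mL.

(b) Volume: 1260 m³ = 1,260,000 L.
(b) CYA to add: (38 − 3) = 35 mg/L × 1,260,000 L = 44,100 g cyanuric acid.
(b) At 99% purity: 44,100 / 0.99 = 44,550 g product.

(a) 81.2 L; (b) 44.5 kg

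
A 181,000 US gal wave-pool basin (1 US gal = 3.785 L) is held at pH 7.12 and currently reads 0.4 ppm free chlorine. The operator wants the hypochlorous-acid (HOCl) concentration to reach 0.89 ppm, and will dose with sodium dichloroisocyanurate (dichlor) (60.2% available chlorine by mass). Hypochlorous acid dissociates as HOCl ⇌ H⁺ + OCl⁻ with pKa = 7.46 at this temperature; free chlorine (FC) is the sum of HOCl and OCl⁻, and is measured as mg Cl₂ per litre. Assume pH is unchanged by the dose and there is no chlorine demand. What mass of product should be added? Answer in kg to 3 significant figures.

1.02 kg

Volume: 181,000 US gal × 3.785 L/gal = 685,085 L.
[OCl⁻]/[HOCl] = 10^(pH − pKa) = 10^(7.12 − 7.46) = 0.4571; fraction as HOCl = 1/(1 + 0.4571) = 0.6863.
Free chlorine required for 0.89 ppm HOCl: 0.89 / 0.6863 = 1.297 ppm.
FC to add: 1.297 − 0.4 = 0.8968 mg/L as Cl₂.
Cl₂ equivalent: 0.8968 mg/L × 685,085 L = 614.4 g.
Product at 60.2% available Cl: 614.4 / 0.602 = 1021 g.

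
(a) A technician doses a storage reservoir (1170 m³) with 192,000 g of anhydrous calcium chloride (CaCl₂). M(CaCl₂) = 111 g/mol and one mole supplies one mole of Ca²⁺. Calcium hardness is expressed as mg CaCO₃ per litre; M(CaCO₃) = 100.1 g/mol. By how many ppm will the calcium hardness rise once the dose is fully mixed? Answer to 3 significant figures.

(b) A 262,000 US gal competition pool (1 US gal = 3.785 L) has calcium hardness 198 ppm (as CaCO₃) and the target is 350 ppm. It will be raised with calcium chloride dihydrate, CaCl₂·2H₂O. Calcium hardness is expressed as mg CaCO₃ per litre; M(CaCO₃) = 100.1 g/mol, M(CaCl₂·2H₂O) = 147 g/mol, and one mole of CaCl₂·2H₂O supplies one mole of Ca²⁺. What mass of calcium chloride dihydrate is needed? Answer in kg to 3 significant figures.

(a) 148 ppm; (b) 221 kg

(a) Volume: 1170 m³ = 1,170,000 L.
(a) Moles of Ca²⁺: 192,000 g ÷ 111 g/mol = 1730 mol.
(a) As CaCO₃: 1730 mol × 100.1 g/mol = 173,100 g.
(a) Rise: 173,100 g / 1,170,000 L × 1000 = 148 mg/L.

(b) Volume: 262,000 US gal × 3.785 L/gal = 991,670 L.
(b) Hardness to add: (350 − 198) = 152 mg/L as CaCO₃ × 991,670 L = 150,700 g as CaCO₃.
(b) Moles of Ca²⁺ (1 mol Ca²⁺ ≡ 1 mol CaCO₃): 150,700 / 100.1 g/mol = 1506 mol.
(b) Mass of CaCl₂·2H₂O: 1506 × 147 = 221,400 g.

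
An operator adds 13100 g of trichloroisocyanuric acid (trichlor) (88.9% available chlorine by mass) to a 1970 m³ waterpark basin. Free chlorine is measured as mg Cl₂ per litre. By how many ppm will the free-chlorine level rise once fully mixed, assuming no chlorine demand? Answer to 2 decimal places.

5.91 ppm

Volume: 1970 m³ = 1,970,000 L.
Available chlorine delivered: 13,100 g × 0.889 = 11,650 g as Cl₂.
Concentration rise: 11,650 g / 1,970,000 L = 5.912 mg/L = 5.91 ppm.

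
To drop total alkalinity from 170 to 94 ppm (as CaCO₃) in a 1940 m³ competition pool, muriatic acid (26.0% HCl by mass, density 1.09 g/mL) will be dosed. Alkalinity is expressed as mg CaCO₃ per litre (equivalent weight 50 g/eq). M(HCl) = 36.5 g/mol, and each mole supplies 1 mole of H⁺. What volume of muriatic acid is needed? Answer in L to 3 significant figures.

380 L

Volume: 1940 m³ = 1,940,000 L.
Alkalinity to neutralize: (170 − 94) = 76 mg/L as CaCO₃ × 1,940,000 L = 147,400 g as CaCO₃.
Equivalents of H⁺ required: 147,400 ÷ 50 g/eq = 2949 eq = 2949 mol HCl.
Mass of HCl: 2949 × 36.5 = 107,600 g.
Mass of 26.0% solution: 107,600 / 0.26 = 414,000 g.
Volume: 414,000 g ÷ 1.09 g/mL = 379,800 mL.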